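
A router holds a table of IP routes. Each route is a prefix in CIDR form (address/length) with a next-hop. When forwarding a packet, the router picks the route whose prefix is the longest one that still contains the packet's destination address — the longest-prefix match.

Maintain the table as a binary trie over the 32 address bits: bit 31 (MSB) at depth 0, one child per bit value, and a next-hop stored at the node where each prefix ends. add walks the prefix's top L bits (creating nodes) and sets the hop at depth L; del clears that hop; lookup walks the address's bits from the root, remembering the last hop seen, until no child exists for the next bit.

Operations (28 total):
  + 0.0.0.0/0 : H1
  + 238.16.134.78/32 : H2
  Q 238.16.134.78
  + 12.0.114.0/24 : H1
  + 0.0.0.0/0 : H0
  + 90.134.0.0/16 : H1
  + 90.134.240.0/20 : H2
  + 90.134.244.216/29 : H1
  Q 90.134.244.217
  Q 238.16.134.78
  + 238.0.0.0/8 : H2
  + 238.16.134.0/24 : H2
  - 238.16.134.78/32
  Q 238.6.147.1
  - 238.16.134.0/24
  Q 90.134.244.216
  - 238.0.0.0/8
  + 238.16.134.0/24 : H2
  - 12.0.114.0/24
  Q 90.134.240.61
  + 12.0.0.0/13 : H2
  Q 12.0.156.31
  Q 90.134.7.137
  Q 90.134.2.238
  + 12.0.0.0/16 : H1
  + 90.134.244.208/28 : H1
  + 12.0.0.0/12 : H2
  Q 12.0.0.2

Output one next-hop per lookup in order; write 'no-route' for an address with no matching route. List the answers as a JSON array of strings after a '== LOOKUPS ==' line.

Process each operation:
  add 0.0.0.0/0 -> H1 at depth 0
  add 238.16.134.78/32 -> H2 at depth 32
  lookup 238.16.134.78: bits 11101110000100001000011001001110 walk d0:H1→d1:-→d2:-→d3:-→d4:-→d5:-→d6:-→d7:-→d8:-→d9:-→d10:-→d11:-→d12:-→d13:-→d14:-→d15:-→d16:-→d17:-→d18:-→d19:-→d20:-→d21:-→d22:-→d23:-→d24:-→d25:-→d26:-→d27:-→d28:-→d29:-→d30:-→d31:-→d32:H2 -> H2
  add 12.0.114.0/24 -> H1 at depth 24
  add 0.0.0.0/0 -> H0 at depth 0
  add 90.134.0.0/16 -> H1 at depth 16
  add 90.134.240.0/20 -> H2 at depth 20
  add 90.134.244.216/29 -> H1 at depth 29
  lookup 90.134.244.217: bits 01011010100001101111010011011 walk d0:H0→d1:-→d2:-→d3:-→d4:-→d5:-→d6:-→d7:-→d8:-→d9:-→d10:-→d11:-→d12:-→d13:-→d14:-→d15:-→d16:H1→d17:-→d18:-→d19:-→d20:H2→d21:-→d22:-→d23:-→d24:-→d25:-→d26:-→d27:-→d28:-→d29:H1 -> H1
  lookup 238.16.134.78: bits 11101110000100001000011001001110 walk d0:H0→d1:-→d2:-→d3:-→d4:-→d5:-→d6:-→d7:-→d8:-→d9:-→d10:-→d11:-→d12:-→d13:-→d14:-→d15:-→d16:-→d17:-→d18:-→d19:-→d20:-→d21:-→d22:-→d23:-→d24:-→d25:-→d26:-→d27:-→d28:-→d29:-→d30:-→d31:-→d32:H2 -> H2
  add 238.0.0.0/8 -> H2 at depth 8
  add 238.16.134.0/24 -> H2 at depth 24
  - 238.16.134.78/32 clear@32
  lookup 238.6.147.1: bits 11101110000 walk d0:H0→d1:-→d2:-→d3:-→d4:-→d5:-→d6:-→d7:-→d8:H2→d9:-→d10:-→d11:- -> H2
  - 238.16.134.0/24 clear@24
  lookup 90.134.244.216: bits 01011010100001101111010011011 walk d0:H0→d1:-→d2:-→d3:-→d4:-→d5:-→d6:-→d7:-→d8:-→d9:-→d10:-→d11:-→d12:-→d13:-→d14:-→d15:-→d16:H1→d17:-→d18:-→d19:-→d20:H2→d21:-→d22:-→d23:-→d24:-→d25:-→d26:-→d27:-→d28:-→d29:H1 -> H1
  - 238.0.0.0/8 clear@8
  add 238.16.134.0/24 -> H2 at depth 24
  - 12.0.114.0/24 clear@24
  lookup 90.134.240.61: bits 010110101000011011110 walk d0:H0→d1:-→d2:-→d3:-→d4:-→d5:-→d6:-→d7:-→d8:-→d9:-→d10:-→d11:-→d12:-→d13:-→d14:-→d15:-→d16:H1→d17:-→d18:-→d19:-→d20:H2→d21:- -> H2
  add 12.0.0.0/13 -> H2 at depth 13
  lookup 12.0.156.31: bits 0000110000000000 walk d0:H0→d1:-→d2:-→d3:-→d4:-→d5:-→d6:-→d7:-→d8:-→d9:-→d10:-→d11:-→d12:-→d13:H2→d14:-→d15:-→d16:- -> H2
  lookup 90.134.7.137: bits 0101101010000110 walk d0:H0→d1:-→d2:-→d3:-→d4:-→d5:-→d6:-→d7:-→d8:-→d9:-→d10:-→d11:-→d12:-→d13:-→d14:-→d15:-→d16:H1 -> H1
  lookup 90.134.2.238: bits 0101101010000110 walk d0:H0→d1:-→d2:-→d3:-→d4:-→d5:-→d6:-→d7:-→d8:-→d9:-→d10:-→d11:-→d12:-→d13:-→d14:-→d15:-→d16:H1 -> H1
  add 12.0.0.0/16 -> H1 at depth 16
  add 90.134.244.208/28 -> H1 at depth 28
  add 12.0.0.0/12 -> H2 at depth 12
  lookup 12.0.0.2: bits 00001100000000000 walk d0:H0→d1:-→d2:-→d3:-→d4:-→d5:-→d6:-→d7:-→d8:-→d9:-→d10:-→d11:-→d12:H2→d13:H2→d14:-→d15:-→d16:H1→d17:- -> H1

== LOOKUPS ==
["H2","H1","H2","H2","H1","H2","H2","H1","H1","H1"]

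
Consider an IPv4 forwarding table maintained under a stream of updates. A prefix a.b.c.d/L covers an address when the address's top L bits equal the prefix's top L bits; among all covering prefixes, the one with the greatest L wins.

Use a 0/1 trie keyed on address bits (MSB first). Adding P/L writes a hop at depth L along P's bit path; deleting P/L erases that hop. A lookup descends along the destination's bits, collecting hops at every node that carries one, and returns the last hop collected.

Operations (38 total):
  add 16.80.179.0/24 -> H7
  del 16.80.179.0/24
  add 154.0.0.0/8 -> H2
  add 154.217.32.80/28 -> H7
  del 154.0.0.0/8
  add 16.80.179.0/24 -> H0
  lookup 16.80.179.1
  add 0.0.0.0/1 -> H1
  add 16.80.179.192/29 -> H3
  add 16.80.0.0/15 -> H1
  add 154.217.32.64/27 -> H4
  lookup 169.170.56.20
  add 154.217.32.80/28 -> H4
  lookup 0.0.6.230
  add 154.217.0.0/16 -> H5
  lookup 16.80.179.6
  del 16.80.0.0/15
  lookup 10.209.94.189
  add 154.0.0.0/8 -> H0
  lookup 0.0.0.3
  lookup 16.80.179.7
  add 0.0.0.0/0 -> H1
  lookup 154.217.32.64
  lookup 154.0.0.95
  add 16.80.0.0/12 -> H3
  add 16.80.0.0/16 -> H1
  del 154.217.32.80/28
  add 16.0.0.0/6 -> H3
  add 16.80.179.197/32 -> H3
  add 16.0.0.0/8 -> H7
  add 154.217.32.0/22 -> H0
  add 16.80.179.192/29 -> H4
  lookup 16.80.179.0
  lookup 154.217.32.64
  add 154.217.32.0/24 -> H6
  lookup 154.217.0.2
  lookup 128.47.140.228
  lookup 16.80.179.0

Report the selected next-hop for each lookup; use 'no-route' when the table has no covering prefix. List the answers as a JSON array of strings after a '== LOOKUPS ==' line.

Apply in order:
  add 16.80.179.0/24 -> H7 at depth 24
  del 16.80.179.0/24 (clear depth 24)
  add 154.0.0.0/8 -> H2 at depth 8
  add 154.217.32.80/28 -> H7 at depth 28
  del 154.0.0.0/8 (clear depth 8)
  add 16.80.179.0/24 -> H0 at depth 24
  lookup 16.80.179.1: bits 000100000101000010110011 walk d0:-→d1:-→d2:-→d3:-→d4:-→d5:-→d6:-→d7:-→d8:-→d9:-→d10:-→d11:-→d12:-→d13:-→d14:-→d15:-→d16:-→d17:-→d18:-→d19:-→d20:-→d21:-→d22:-→d23:-→d24:H0 -> H0
  add 0.0.0.0/1 -> H1 at depth 1
  add 16.80.179.192/29 -> H3 at depth 29
  add 16.80.0.0/15 -> H1 at depth 15
  add 154.217.32.64/27 -> H4 at depth 27
  lookup 169.170.56.20: bits 10 walk d0:-→d1:-→d2:- -> no-route
  add 154.217.32.80/28 -> H4 at depth 28
  lookup 0.0.6.230: bits 000 walk d0:-→d1:H1→d2:-→d3:- -> H1
  add 154.217.0.0/16 -> H5 at depth 16
  lookup 16.80.179.6: bits 000100000101000010110011 walk d0:-→d1:H1→d2:-→d3:-→d4:-→d5:-→d6:-→d7:-→d8:-→d9:-→d10:-→d11:-→d12:-→d13:-→d14:-→d15:H1→d16:-→d17:-→d18:-→d19:-→d20:-→d21:-→d22:-→d23:-→d24:H0 -> H0
  del 16.80.0.0/15 (clear depth 15)
  lookup 10.209.94.189: bits 000 walk d0:-→d1:H1→d2:-→d3:- -> H1
  add 154.0.0.0/8 -> H0 at depth 8
  lookup 0.0.0.3: bits 000 walk d0:-→d1:H1→d2:-→d3:- -> H1
  lookup 16.80.179.7: bits 000100000101000010110011 walk d0:-→d1:H1→d2:-→d3:-→d4:-→d5:-→d6:-→d7:-→d8:-→d9:-→d10:-→d11:-→d12:-→d13:-→d14:-→d15:-→d16:-→d17:-→d18:-→d19:-→d20:-→d21:-→d22:-→d23:-→d24:H0 -> H0
  add 0.0.0.0/0 -> H1 at depth 0
  lookup 154.217.32.64: bits 100110101101100100100000010 walk d0:H1→d1:-→d2:-→d3:-→d4:-→d5:-→d6:-→d7:-→d8:H0→d9:-→d10:-→d11:-→d12:-→d13:-→d14:-→d15:-→d16:H5→d17:-→d18:-→d19:-→d20:-→d21:-→d22:-→d23:-→d24:-→d25:-→d26:-→d27:H4 -> H4
  lookup 154.0.0.95: bits 10011010 walk d0:H1→d1:-→d2:-→d3:-→d4:-→d5:-→d6:-→d7:-→d8:H0 -> H0
  add 16.80.0.0/12 -> H3 at depth 12
  add 16.80.0.0/16 -> H1 at depth 16
  del 154.217.32.80/28 (clear depth 28)
  add 16.0.0.0/6 -> H3 at depth 6
  add 16.80.179.197/32 -> H3 at depth 32
  add 16.0.0.0/8 -> H7 at depth 8
  add 154.217.32.0/22 -> H0 at depth 22
  add 16.80.179.192/29 -> H4 at depth 29
  lookup 16.80.179.0: bits 000100000101000010110011 walk d0:H1→d1:H1→d2:-→d3:-→d4:-→d5:-→d6:H3→d7:-→d8:H7→d9:-→d10:-→d11:-→d12:H3→d13:-→d14:-→d15:-→d16:H1→d17:-→d18:-→d19:-→d20:-→d21:-→d22:-→d23:-→d24:H0 -> H0
  lookup 154.217.32.64: bits 100110101101100100100000010 walk d0:H1→d1:-→d2:-→d3:-→d4:-→d5:-→d6:-→d7:-→d8:H0→d9:-→d10:-→d11:-→d12:-→d13:-→d14:-→d15:-→d16:H5→d17:-→d18:-→d19:-→d20:-→d21:-→d22:H0→d23:-→d24:-→d25:-→d26:-→d27:H4 -> H4
  add 154.217.32.0/24 -> H6 at depth 24
  lookup 154.217.0.2: bits 100110101101100100 walk d0:H1→d1:-→d2:-→d3:-→d4:-→d5:-→d6:-→d7:-→d8:H0→d9:-→d10:-→d11:-→d12:-→d13:-→d14:-→d15:-→d16:H5→d17:-→d18:- -> H5
  lookup 128.47.140.228: bits 100 walk d0:H1→d1:-→d2:-→d3:- -> H1
  lookup 16.80.179.0: bits 000100000101000010110011 walk d0:H1→d1:H1→d2:-→d3:-→d4:-→d5:-→d6:H3→d7:-→d8:H7→d9:-→d10:-→d11:-→d12:H3→d13:-→d14:-→d15:-→d16:H1→d17:-→d18:-→d19:-→d20:-→d21:-→d22:-→d23:-→d24:H0 -> H0

== LOOKUPS ==
["H0","no-route","H1","H0","H1","H1","H0","H4","H0","H0","H4","H5","H1","H0"]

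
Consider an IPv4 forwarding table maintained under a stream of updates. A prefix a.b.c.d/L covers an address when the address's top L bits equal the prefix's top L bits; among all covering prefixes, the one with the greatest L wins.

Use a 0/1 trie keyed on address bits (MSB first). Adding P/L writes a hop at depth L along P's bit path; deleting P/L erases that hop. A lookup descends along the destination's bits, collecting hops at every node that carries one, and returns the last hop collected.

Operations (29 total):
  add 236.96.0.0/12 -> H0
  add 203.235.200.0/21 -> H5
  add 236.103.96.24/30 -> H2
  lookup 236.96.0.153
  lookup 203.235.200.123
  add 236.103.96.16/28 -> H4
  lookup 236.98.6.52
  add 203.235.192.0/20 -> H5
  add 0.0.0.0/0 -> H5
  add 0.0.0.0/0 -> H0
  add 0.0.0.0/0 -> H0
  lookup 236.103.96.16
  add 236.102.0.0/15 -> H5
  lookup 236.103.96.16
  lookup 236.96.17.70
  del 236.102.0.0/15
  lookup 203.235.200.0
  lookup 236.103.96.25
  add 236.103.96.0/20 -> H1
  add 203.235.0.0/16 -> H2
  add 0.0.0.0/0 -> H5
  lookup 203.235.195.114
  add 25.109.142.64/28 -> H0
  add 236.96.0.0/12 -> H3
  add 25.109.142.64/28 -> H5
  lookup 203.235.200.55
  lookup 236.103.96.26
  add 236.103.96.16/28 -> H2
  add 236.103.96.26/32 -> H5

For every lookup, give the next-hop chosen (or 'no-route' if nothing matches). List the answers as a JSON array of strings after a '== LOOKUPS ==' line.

Trace:
  + 236.96.0.0/12 (H0) depth=12
  + 203.235.200.0/21 (H5) depth=21
  + 236.103.96.24/30 (H2) depth=30
  Q 236.96.0.153: descend 1110110001100 ; hops seen [H0] ; pick H0
  Q 203.235.200.123: descend 110010111110101111001 ; hops seen [H5] ; pick H5
  + 236.103.96.16/28 (H4) depth=28
  Q 236.98.6.52: descend 1110110001100 ; hops seen [H0] ; pick H0
  + 203.235.192.0/20 (H5) depth=20
  + 0.0.0.0/0 (H5) depth=0
  + 0.0.0.0/0 (H0) depth=0
  + 0.0.0.0/0 (H0) depth=0
  Q 236.103.96.16: descend 1110110001100111011000000001 ; hops seen [H0,H0,H4] ; pick H4
  + 236.102.0.0/15 (H5) depth=15
  Q 236.103.96.16: descend 1110110001100111011000000001 ; hops seen [H0,H0,H5,H4] ; pick H4
  Q 236.96.17.70: descend 1110110001100 ; hops seen [H0,H0] ; pick H0
  - 236.102.0.0/15 clear@15
  Q 203.235.200.0: descend 110010111110101111001 ; hops seen [H0,H5,H5] ; pick H5
  Q 236.103.96.25: descend 111011000110011101100000000110 ; hops seen [H0,H0,H4,H2] ; pick H2
  + 236.103.96.0/20 (H1) depth=20
  + 203.235.0.0/16 (H2) depth=16
  + 0.0.0.0/0 (H5) depth=0
  Q 203.235.195.114: descend 11001011111010111100 ; hops seen [H5,H2,H5] ; pick H5
  + 25.109.142.64/28 (H0) depth=28
  + 236.96.0.0/12 (H3) depth=12
  + 25.109.142.64/28 (H5) depth=28
  Q 203.235.200.55: descend 110010111110101111001 ; hops seen [H5,H2,H5,H5] ; pick H5
  Q 236.103.96.26: descend 111011000110011101100000000110 ; hops seen [H5,H3,H1,H4,H2] ; pick H2
  + 236.103.96.16/28 (H2) depth=28
  + 236.103.96.26/32 (H5) depth=32

== LOOKUPS ==
["H0","H5","H0","H4","H4","H0","H5","H2","H5","H5","H2"]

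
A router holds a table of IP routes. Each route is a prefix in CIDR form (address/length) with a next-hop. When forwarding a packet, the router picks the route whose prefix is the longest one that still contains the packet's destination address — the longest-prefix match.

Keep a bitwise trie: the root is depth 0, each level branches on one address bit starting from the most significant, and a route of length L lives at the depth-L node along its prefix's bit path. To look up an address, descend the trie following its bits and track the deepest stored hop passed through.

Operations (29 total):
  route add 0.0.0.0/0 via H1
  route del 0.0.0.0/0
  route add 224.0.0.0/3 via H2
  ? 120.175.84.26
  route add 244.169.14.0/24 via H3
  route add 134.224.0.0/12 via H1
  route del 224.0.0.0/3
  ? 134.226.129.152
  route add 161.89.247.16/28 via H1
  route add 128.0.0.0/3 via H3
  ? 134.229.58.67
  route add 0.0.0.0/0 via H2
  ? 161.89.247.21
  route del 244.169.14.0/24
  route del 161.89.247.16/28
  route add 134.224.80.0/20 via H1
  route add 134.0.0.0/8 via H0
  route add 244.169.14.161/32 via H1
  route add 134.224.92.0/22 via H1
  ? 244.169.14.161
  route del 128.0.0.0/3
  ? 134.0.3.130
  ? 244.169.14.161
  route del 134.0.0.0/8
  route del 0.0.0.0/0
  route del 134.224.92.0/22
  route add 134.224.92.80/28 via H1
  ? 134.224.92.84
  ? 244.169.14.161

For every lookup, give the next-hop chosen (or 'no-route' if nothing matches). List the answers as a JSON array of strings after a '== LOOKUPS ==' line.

Trace:
  add 0.0.0.0/0 -> H1 at depth 0
  - 0.0.0.0/0 clear@0
  add 224.0.0.0/3 -> H2 at depth 3
  Q 120.175.84.26: descend ε ; hops seen [∅] ; pick no-route
  add 244.169.14.0/24 -> H3 at depth 24
  add 134.224.0.0/12 -> H1 at depth 12
  - 224.0.0.0/3 clear@3
  Q 134.226.129.152: descend 100001101110 ; hops seen [H1] ; pick H1
  add 161.89.247.16/28 -> H1 at depth 28
  add 128.0.0.0/3 -> H3 at depth 3
  Q 134.229.58.67: descend 100001101110 ; hops seen [H3,H1] ; pick H1
  add 0.0.0.0/0 -> H2 at depth 0
  Q 161.89.247.21: descend 1010000101011001111101110001 ; hops seen [H2,H1] ; pick H1
  - 244.169.14.0/24 clear@24
  - 161.89.247.16/28 clear@28
  add 134.224.80.0/20 -> H1 at depth 20
  add 134.0.0.0/8 -> H0 at depth 8
  add 244.169.14.161/32 -> H1 at depth 32
  add 134.224.92.0/22 -> H1 at depth 22
  Q 244.169.14.161: descend 11110100101010010000111010100001 ; hops seen [H2,H1] ; pick H1
  - 128.0.0.0/3 clear@3
  Q 134.0.3.130: descend 10000110 ; hops seen [H2,H0] ; pick H0
  Q 244.169.14.161: descend 11110100101010010000111010100001 ; hops seen [H2,H1] ; pick H1
  - 134.0.0.0/8 clear@8
  - 0.0.0.0/0 clear@0
  - 134.224.92.0/22 clear@22
  add 134.224.92.80/28 -> H1 at depth 28
  Q 134.224.92.84: descend 1000011011100000010111000101 ; hops seen [H1,H1,H1] ; pick H1
  Q 244.169.14.161: descend 11110100101010010000111010100001 ; hops seen [H1] ; pick H1

== LOOKUPS ==
["no-route","H1","H1","H1","H1","H0","H1","H1","H1"]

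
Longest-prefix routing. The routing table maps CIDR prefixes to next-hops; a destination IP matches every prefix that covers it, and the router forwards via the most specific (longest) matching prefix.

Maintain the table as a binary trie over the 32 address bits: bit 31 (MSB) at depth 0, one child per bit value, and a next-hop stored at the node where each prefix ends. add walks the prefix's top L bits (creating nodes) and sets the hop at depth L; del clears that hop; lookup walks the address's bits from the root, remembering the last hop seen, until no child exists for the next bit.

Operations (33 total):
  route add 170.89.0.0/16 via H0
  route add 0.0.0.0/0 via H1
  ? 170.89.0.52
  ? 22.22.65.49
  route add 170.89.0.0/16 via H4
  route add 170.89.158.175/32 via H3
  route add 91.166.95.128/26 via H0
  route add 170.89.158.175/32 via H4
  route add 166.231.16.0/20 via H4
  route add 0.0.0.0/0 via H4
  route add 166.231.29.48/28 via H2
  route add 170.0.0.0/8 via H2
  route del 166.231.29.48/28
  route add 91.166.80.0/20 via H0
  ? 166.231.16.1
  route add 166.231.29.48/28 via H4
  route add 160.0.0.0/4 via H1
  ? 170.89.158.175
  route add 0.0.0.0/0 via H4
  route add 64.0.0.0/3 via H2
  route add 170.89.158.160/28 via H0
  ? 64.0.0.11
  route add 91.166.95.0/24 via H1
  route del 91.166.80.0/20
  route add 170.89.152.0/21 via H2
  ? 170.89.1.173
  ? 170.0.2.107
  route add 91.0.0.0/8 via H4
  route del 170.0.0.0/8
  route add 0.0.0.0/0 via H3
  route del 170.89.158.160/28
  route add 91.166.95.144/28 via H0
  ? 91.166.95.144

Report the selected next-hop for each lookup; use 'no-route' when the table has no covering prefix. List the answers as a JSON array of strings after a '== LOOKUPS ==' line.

Trace:
  add 170.89.0.0/16 -> H0 at depth 16
  add 0.0.0.0/0 -> H1 at depth 0
  Q 170.89.0.52: descend 1010101001011001 ; hops seen [H1,H0] ; pick H0
  Q 22.22.65.49: descend ε ; hops seen [H1] ; pick H1
  add 170.89.0.0/16 -> H4 at depth 16
  add 170.89.158.175/32 -> H3 at depth 32
  add 91.166.95.128/26 -> H0 at depth 26
  add 170.89.158.175/32 -> H4 at depth 32
  add 166.231.16.0/20 -> H4 at depth 20
  add 0.0.0.0/0 -> H4 at depth 0
  add 166.231.29.48/28 -> H2 at depth 28
  add 170.0.0.0/8 -> H2 at depth 8
  del 166.231.29.48/28 (clear depth 28)
  add 91.166.80.0/20 -> H0 at depth 20
  Q 166.231.16.1: descend 10100110111001110001 ; hops seen [H4,H4] ; pick H4
  add 166.231.29.48/28 -> H4 at depth 28
  add 160.0.0.0/4 -> H1 at depth 4
  Q 170.89.158.175: descend 10101010010110011001111010101111 ; hops seen [H4,H1,H2,H4,H4] ; pick H4
  add 0.0.0.0/0 -> H4 at depth 0
  add 64.0.0.0/3 -> H2 at depth 3
  add 170.89.158.160/28 -> H0 at depth 28
  Q 64.0.0.11: descend 010 ; hops seen [H4,H2] ; pick H2
  add 91.166.95.0/24 -> H1 at depth 24
  del 91.166.80.0/20 (clear depth 20)
  add 170.89.152.0/21 -> H2 at depth 21
  Q 170.89.1.173: descend 1010101001011001 ; hops seen [H4,H1,H2,H4] ; pick H4
  Q 170.0.2.107: descend 101010100 ; hops seen [H4,H1,H2] ; pick H2
  add 91.0.0.0/8 -> H4 at depth 8
  del 170.0.0.0/8 (clear depth 8)
  add 0.0.0.0/0 -> H3 at depth 0
  del 170.89.158.160/28 (clear depth 28)
  add 91.166.95.144/28 -> H0 at depth 28
  Q 91.166.95.144: descend 0101101110100110010111111001 ; hops seen [H3,H2,H4,H1,H0,H0] ; pick H0

== LOOKUPS ==
["H0","H1","H4","H4","H2","H4","H2","H0"]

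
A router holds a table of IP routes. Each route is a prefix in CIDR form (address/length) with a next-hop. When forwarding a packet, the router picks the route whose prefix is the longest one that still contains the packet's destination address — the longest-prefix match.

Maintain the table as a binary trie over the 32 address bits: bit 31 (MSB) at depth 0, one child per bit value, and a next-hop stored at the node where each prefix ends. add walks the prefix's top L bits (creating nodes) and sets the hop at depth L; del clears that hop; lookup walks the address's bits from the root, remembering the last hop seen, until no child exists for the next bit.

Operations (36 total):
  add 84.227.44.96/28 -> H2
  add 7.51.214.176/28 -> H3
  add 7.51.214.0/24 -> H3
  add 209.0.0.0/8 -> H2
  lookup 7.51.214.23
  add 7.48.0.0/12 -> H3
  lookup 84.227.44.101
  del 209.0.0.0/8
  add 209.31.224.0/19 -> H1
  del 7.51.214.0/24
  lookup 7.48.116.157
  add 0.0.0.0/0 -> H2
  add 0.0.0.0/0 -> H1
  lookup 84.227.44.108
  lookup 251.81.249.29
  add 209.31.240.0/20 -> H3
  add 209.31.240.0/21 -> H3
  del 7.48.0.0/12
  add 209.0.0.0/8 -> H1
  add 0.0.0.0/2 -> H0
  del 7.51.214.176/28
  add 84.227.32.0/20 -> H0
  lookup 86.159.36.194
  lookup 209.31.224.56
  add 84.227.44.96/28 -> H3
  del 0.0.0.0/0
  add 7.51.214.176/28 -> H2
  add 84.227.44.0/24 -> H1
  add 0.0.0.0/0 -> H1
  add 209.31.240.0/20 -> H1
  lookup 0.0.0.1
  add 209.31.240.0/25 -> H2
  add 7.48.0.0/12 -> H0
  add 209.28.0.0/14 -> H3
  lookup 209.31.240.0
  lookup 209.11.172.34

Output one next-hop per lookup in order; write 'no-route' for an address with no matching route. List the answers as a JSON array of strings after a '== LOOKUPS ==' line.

Process each operation:
  + 84.227.44.96/28 (H2) depth=28
  + 7.51.214.176/28 (H3) depth=28
  + 7.51.214.0/24 (H3) depth=24
  + 209.0.0.0/8 (H2) depth=8
  ? 7.51.214.23  path d0:-→d1:-→d2:-→d3:-→d4:-→d5:-→d6:-→d7:-→d8:-→d9:-→d10:-→d11:-→d12:-→d13:-→d14:-→d15:-→d16:-→d17:-→d18:-→d19:-→d20:-→d21:-→d22:-→d23:-→d24:H3  best=H3
  + 7.48.0.0/12 (H3) depth=12
  ? 84.227.44.101  path d0:-→d1:-→d2:-→d3:-→d4:-→d5:-→d6:-→d7:-→d8:-→d9:-→d10:-→d11:-→d12:-→d13:-→d14:-→d15:-→d16:-→d17:-→d18:-→d19:-→d20:-→d21:-→d22:-→d23:-→d24:-→d25:-→d26:-→d27:-→d28:H2  best=H2
  - 209.0.0.0/8 clear@8
  + 209.31.224.0/19 (H1) depth=19
  - 7.51.214.0/24 clear@24
  ? 7.48.116.157  path d0:-→d1:-→d2:-→d3:-→d4:-→d5:-→d6:-→d7:-→d8:-→d9:-→d10:-→d11:-→d12:H3→d13:-→d14:-  best=H3
  + 0.0.0.0/0 (H2) depth=0
  + 0.0.0.0/0 (H1) depth=0
  ? 84.227.44.108  path d0:H1→d1:-→d2:-→d3:-→d4:-→d5:-→d6:-→d7:-→d8:-→d9:-→d10:-→d11:-→d12:-→d13:-→d14:-→d15:-→d16:-→d17:-→d18:-→d19:-→d20:-→d21:-→d22:-→d23:-→d24:-→d25:-→d26:-→d27:-→d28:H2  best=H2
  ? 251.81.249.29  path d0:H1→d1:-→d2:-  best=H1
  + 209.31.240.0/20 (H3) depth=20
  + 209.31.240.0/21 (H3) depth=21
  - 7.48.0.0/12 clear@12
  + 209.0.0.0/8 (H1) depth=8
  + 0.0.0.0/2 (H0) depth=2
  - 7.51.214.176/28 clear@28
  + 84.227.32.0/20 (H0) depth=20
  ? 86.159.36.194  path d0:H1→d1:-→d2:-→d3:-→d4:-→d5:-→d6:-  best=H1
  ? 209.31.224.56  path d0:H1→d1:-→d2:-→d3:-→d4:-→d5:-→d6:-→d7:-→d8:H1→d9:-→d10:-→d11:-→d12:-→d13:-→d14:-→d15:-→d16:-→d17:-→d18:-→d19:H1  best=H1
  + 84.227.44.96/28 (H3) depth=28
  - 0.0.0.0/0 clear@0
  + 7.51.214.176/28 (H2) depth=28
  + 84.227.44.0/24 (H1) depth=24
  + 0.0.0.0/0 (H1) depth=0
  + 209.31.240.0/20 (H1) depth=20
  ? 0.0.0.1  path d0:H1→d1:-→d2:H0→d3:-→d4:-→d5:-  best=H0
  + 209.31.240.0/25 (H2) depth=25
  + 7.48.0.0/12 (H0) depth=12
  + 209.28.0.0/14 (H3) depth=14
  ? 209.31.240.0  path d0:H1→d1:-→d2:-→d3:-→d4:-→d5:-→d6:-→d7:-→d8:H1→d9:-→d10:-→d11:-→d12:-→d13:-→d14:H3→d15:-→d16:-→d17:-→d18:-→d19:H1→d20:H1→d21:H3→d22:-→d23:-→d24:-→d25:H2  best=H2
  ? 209.11.172.34  path d0:H1→d1:-→d2:-→d3:-→d4:-→d5:-→d6:-→d7:-→d8:H1→d9:-→d10:-→d11:-  best=H1

== LOOKUPS ==
["H3","H2","H3","H2","H1","H1","H1","H0","H2","H1"]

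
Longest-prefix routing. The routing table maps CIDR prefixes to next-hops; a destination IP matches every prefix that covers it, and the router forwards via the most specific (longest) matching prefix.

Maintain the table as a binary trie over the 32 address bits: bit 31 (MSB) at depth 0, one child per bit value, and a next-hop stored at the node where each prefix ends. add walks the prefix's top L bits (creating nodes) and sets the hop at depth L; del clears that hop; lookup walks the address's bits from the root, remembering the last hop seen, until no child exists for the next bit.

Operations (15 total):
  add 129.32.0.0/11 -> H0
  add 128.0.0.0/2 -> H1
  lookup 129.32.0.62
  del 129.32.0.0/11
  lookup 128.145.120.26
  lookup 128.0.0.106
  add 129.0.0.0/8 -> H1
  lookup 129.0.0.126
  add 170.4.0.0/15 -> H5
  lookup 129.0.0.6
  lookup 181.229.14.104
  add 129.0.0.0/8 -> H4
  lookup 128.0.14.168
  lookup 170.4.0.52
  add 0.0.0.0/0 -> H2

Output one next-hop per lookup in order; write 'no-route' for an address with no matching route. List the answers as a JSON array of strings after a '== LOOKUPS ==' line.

Trace:
  add 129.32.0.0/11 -> H0 at depth 11
  add 128.0.0.0/2 -> H1 at depth 2
  Q 129.32.0.62: descend 10000001001 ; hops seen [H1,H0] ; pick H0
  del 129.32.0.0/11 (clear depth 11)
  Q 128.145.120.26: descend 1000000 ; hops seen [H1] ; pick H1
  Q 128.0.0.106: descend 1000000 ; hops seen [H1] ; pick H1
  add 129.0.0.0/8 -> H1 at depth 8
  Q 129.0.0.126: descend 1000000100 ; hops seen [H1,H1] ; pick H1
  add 170.4.0.0/15 -> H5 at depth 15
  Q 129.0.0.6: descend 1000000100 ; hops seen [H1,H1] ; pick H1
  Q 181.229.14.104: descend 101 ; hops seen [H1] ; pick H1
  add 129.0.0.0/8 -> H4 at depth 8
  Q 128.0.14.168: descend 1000000 ; hops seen [H1] ; pick H1
  Q 170.4.0.52: descend 101010100000010 ; hops seen [H1,H5] ; pick H5
  add 0.0.0.0/0 -> H2 at depth 0

== LOOKUPS ==
["H0","H1","H1","H1","H1","H1","H1","H5"]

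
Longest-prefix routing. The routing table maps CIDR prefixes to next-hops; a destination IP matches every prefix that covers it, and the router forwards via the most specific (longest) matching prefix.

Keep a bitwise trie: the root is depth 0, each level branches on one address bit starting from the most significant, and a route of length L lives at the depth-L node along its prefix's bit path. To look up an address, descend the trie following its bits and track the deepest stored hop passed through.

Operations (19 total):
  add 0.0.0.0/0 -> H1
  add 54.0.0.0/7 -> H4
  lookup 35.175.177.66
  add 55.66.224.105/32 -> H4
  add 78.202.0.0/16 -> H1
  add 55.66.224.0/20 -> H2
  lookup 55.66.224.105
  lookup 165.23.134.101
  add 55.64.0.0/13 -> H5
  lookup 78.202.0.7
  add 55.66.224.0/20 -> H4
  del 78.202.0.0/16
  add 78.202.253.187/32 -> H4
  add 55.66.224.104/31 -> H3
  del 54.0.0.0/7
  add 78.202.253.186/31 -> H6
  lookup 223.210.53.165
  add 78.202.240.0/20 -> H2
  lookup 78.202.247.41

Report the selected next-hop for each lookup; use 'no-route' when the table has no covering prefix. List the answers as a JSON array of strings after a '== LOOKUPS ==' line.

Process each operation:
  add 0.0.0.0/0 -> H1 at depth 0
  add 54.0.0.0/7 -> H4 at depth 7
  Q 35.175.177.66: descend 001 ; hops seen [H1] ; pick H1
  add 55.66.224.105/32 -> H4 at depth 32
  add 78.202.0.0/16 -> H1 at depth 16
  add 55.66.224.0/20 -> H2 at depth 20
  Q 55.66.224.105: descend 00110111010000101110000001101001 ; hops seen [H1,H4,H2,H4] ; pick H4
  Q 165.23.134.101: descend ε ; hops seen [H1] ; pick H1
  add 55.64.0.0/13 -> H5 at depth 13
  Q 78.202.0.7: descend 0100111011001010 ; hops seen [H1,H1] ; pick H1
  add 55.66.224.0/20 -> H4 at depth 20
  del 78.202.0.0/16 (clear depth 16)
  add 78.202.253.187/32 -> H4 at depth 32
  add 55.66.224.104/31 -> H3 at depth 31
  del 54.0.0.0/7 (clear depth 7)
  add 78.202.253.186/31 -> H6 at depth 31
  Q 223.210.53.165: descend ε ; hops seen [H1] ; pick H1
  add 78.202.240.0/20 -> H2 at depth 20
  Q 78.202.247.41: descend 01001110110010101111 ; hops seen [H1,H2] ; pick H2

== LOOKUPS ==
["H1","H4","H1","H1","H1","H2"]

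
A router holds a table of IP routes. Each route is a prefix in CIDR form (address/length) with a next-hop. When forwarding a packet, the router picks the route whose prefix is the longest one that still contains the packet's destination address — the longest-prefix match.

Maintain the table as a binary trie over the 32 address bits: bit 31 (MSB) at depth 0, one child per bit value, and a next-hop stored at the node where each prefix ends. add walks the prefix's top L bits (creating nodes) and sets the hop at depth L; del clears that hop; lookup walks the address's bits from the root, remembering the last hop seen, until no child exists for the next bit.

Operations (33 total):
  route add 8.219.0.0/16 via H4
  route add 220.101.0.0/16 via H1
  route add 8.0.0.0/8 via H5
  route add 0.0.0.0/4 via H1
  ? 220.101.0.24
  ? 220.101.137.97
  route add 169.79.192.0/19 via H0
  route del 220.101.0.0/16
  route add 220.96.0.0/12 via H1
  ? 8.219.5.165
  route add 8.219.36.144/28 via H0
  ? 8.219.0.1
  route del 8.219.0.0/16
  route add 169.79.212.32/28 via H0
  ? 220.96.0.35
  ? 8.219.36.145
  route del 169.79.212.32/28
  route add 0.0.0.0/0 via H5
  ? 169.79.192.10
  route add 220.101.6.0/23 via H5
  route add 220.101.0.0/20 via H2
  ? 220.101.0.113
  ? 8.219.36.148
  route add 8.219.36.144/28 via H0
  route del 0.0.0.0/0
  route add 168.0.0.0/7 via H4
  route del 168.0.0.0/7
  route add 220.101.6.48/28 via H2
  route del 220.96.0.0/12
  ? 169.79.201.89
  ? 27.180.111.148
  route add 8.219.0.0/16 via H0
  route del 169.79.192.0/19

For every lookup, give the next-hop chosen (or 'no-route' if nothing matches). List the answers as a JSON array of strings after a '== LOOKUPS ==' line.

Apply in order:
  + 8.219.0.0/16 (H4) depth=16
  + 220.101.0.0/16 (H1) depth=16
  + 8.0.0.0/8 (H5) depth=8
  + 0.0.0.0/4 (H1) depth=4
  lookup 220.101.0.24: bits 1101110001100101 walk d0:-→d1:-→d2:-→d3:-→d4:-→d5:-→d6:-→d7:-→d8:-→d9:-→d10:-→d11:-→d12:-→d13:-→d14:-→d15:-→d16:H1 -> H1
  lookup 220.101.137.97: bits 1101110001100101 walk d0:-→d1:-→d2:-→d3:-→d4:-→d5:-→d6:-→d7:-→d8:-→d9:-→d10:-→d11:-→d12:-→d13:-→d14:-→d15:-→d16:H1 -> H1
  + 169.79.192.0/19 (H0) depth=19
  del 220.101.0.0/16 (clear depth 16)
  + 220.96.0.0/12 (H1) depth=12
  lookup 8.219.5.165: bits 0000100011011011 walk d0:-→d1:-→d2:-→d3:-→d4:H1→d5:-→d6:-→d7:-→d8:H5→d9:-→d10:-→d11:-→d12:-→d13:-→d14:-→d15:-→d16:H4 -> H4
  + 8.219.36.144/28 (H0) depth=28
  lookup 8.219.0.1: bits 000010001101101100 walk d0:-→d1:-→d2:-→d3:-→d4:H1→d5:-→d6:-→d7:-→d8:H5→d9:-→d10:-→d11:-→d12:-→d13:-→d14:-→d15:-→d16:H4→d17:-→d18:- -> H4
  del 8.219.0.0/16 (clear depth 16)
  + 169.79.212.32/28 (H0) depth=28
  lookup 220.96.0.35: bits 1101110001100 walk d0:-→d1:-→d2:-→d3:-→d4:-→d5:-→d6:-→d7:-→d8:-→d9:-→d10:-→d11:-→d12:H1→d13:- -> H1
  lookup 8.219.36.145: bits 0000100011011011001001001001 walk d0:-→d1:-→d2:-→d3:-→d4:H1→d5:-→d6:-→d7:-→d8:H5→d9:-→d10:-→d11:-→d12:-→d13:-→d14:-→d15:-→d16:-→d17:-→d18:-→d19:-→d20:-→d21:-→d22:-→d23:-→d24:-→d25:-→d26:-→d27:-→d28:H0 -> H0
  del 169.79.212.32/28 (clear depth 28)
  + 0.0.0.0/0 (H5) depth=0
  lookup 169.79.192.10: bits 1010100101001111110 walk d0:H5→d1:-→d2:-→d3:-→d4:-→d5:-→d6:-→d7:-→d8:-→d9:-→d10:-→d11:-→d12:-→d13:-→d14:-→d15:-→d16:-→d17:-→d18:-→d19:H0 -> H0
  + 220.101.6.0/23 (H5) depth=23
  + 220.101.0.0/20 (H2) depth=20
  lookup 220.101.0.113: bits 110111000110010100000 walk d0:H5→d1:-→d2:-→d3:-→d4:-→d5:-→d6:-→d7:-→d8:-→d9:-→d10:-→d11:-→d12:H1→d13:-→d14:-→d15:-→d16:-→d17:-→d18:-→d19:-→d20:H2→d21:- -> H2
  lookup 8.219.36.148: bits 0000100011011011001001001001 walk d0:H5→d1:-→d2:-→d3:-→d4:H1→d5:-→d6:-→d7:-→d8:H5→d9:-→d10:-→d11:-→d12:-→d13:-→d14:-→d15:-→d16:-→d17:-→d18:-→d19:-→d20:-→d21:-→d22:-→d23:-→d24:-→d25:-→d26:-→d27:-→d28:H0 -> H0
  + 8.219.36.144/28 (H0) depth=28
  del 0.0.0.0/0 (clear depth 0)
  + 168.0.0.0/7 (H4) depth=7
  del 168.0.0.0/7 (clear depth 7)
  + 220.101.6.48/28 (H2) depth=28
  del 220.96.0.0/12 (clear depth 12)
  lookup 169.79.201.89: bits 1010100101001111110 walk d0:-→d1:-→d2:-→d3:-→d4:-→d5:-→d6:-→d7:-→d8:-→d9:-→d10:-→d11:-→d12:-→d13:-→d14:-→d15:-→d16:-→d17:-→d18:-→d19:H0 -> H0
  lookup 27.180.111.148: bits 000 walk d0:-→d1:-→d2:-→d3:- -> no-route
  + 8.219.0.0/16 (H0) depth=16
  del 169.79.192.0/19 (clear depth 19)

== LOOKUPS ==
["H1","H1","H4","H4","H1","H0","H0","H2","H0","H0","no-route"]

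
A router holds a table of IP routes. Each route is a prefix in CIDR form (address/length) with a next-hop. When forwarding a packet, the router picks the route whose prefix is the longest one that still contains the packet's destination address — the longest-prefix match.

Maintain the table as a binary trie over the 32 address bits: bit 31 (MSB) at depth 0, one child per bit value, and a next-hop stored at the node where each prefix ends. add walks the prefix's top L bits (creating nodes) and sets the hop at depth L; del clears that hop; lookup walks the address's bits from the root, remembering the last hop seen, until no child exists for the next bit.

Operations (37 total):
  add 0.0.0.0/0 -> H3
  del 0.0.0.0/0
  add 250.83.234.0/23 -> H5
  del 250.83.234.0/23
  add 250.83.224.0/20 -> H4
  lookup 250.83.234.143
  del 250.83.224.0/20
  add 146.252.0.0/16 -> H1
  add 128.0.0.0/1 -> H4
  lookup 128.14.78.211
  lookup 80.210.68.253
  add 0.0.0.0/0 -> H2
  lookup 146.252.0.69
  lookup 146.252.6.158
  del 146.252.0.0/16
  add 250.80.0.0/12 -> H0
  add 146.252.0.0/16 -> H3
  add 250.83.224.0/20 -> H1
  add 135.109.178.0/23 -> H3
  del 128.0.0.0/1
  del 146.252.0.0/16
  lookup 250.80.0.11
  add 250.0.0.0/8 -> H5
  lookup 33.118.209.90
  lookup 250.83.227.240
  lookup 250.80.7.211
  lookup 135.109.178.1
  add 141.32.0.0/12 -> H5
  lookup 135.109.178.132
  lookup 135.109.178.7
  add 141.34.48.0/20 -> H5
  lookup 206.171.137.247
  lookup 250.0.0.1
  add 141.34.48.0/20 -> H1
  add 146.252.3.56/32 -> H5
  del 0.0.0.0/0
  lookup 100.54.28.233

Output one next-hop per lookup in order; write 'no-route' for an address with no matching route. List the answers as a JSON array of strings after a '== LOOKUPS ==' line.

Process each operation:
  + 0.0.0.0/0 (H3) depth=0
  - 0.0.0.0/0 clear@0
  + 250.83.234.0/23 (H5) depth=23
  - 250.83.234.0/23 clear@23
  + 250.83.224.0/20 (H4) depth=20
  lookup 250.83.234.143: bits 11111010010100111110101 walk d0:-→d1:-→d2:-→d3:-→d4:-→d5:-→d6:-→d7:-→d8:-→d9:-→d10:-→d11:-→d12:-→d13:-→d14:-→d15:-→d16:-→d17:-→d18:-→d19:-→d20:H4→d21:-→d22:-→d23:- -> H4
  - 250.83.224.0/20 clear@20
  + 146.252.0.0/16 (H1) depth=16
  + 128.0.0.0/1 (H4) depth=1
  lookup 128.14.78.211: bits 100 walk d0:-→d1:H4→d2:-→d3:- -> H4
  lookup 80.210.68.253: bits ε walk d0:- -> no-route
  + 0.0.0.0/0 (H2) depth=0
  lookup 146.252.0.69: bits 1001001011111100 walk d0:H2→d1:H4→d2:-→d3:-→d4:-→d5:-→d6:-→d7:-→d8:-→d9:-→d10:-→d11:-→d12:-→d13:-→d14:-→d15:-→d16:H1 -> H1
  lookup 146.252.6.158: bits 1001001011111100 walk d0:H2→d1:H4→d2:-→d3:-→d4:-→d5:-→d6:-→d7:-→d8:-→d9:-→d10:-→d11:-→d12:-→d13:-→d14:-→d15:-→d16:H1 -> H1
  - 146.252.0.0/16 clear@16
  + 250.80.0.0/12 (H0) depth=12
  + 146.252.0.0/16 (H3) depth=16
  + 250.83.224.0/20 (H1) depth=20
  + 135.109.178.0/23 (H3) depth=23
  - 128.0.0.0/1 clear@1
  - 146.252.0.0/16 clear@16
  lookup 250.80.0.11: bits 11111010010100 walk d0:H2→d1:-→d2:-→d3:-→d4:-→d5:-→d6:-→d7:-→d8:-→d9:-→d10:-→d11:-→d12:H0→d13:-→d14:- -> H0
  + 250.0.0.0/8 (H5) depth=8
  lookup 33.118.209.90: bits ε walk d0:H2 -> H2
  lookup 250.83.227.240: bits 11111010010100111110 walk d0:H2→d1:-→d2:-→d3:-→d4:-→d5:-→d6:-→d7:-→d8:H5→d9:-→d10:-→d11:-→d12:H0→d13:-→d14:-→d15:-→d16:-→d17:-→d18:-→d19:-→d20:H1 -> H1
  lookup 250.80.7.211: bits 11111010010100 walk d0:H2→d1:-→d2:-→d3:-→d4:-→d5:-→d6:-→d7:-→d8:H5→d9:-→d10:-→d11:-→d12:H0→d13:-→d14:- -> H0
  lookup 135.109.178.1: bits 10000111011011011011001 walk d0:H2→d1:-→d2:-→d3:-→d4:-→d5:-→d6:-→d7:-→d8:-→d9:-→d10:-→d11:-→d12:-→d13:-→d14:-→d15:-→d16:-→d17:-→d18:-→d19:-→d20:-→d21:-→d22:-→d23:H3 -> H3
  + 141.32.0.0/12 (H5) depth=12
  lookup 135.109.178.132: bits 10000111011011011011001 walk d0:H2→d1:-→d2:-→d3:-→d4:-→d5:-→d6:-→d7:-→d8:-→d9:-→d10:-→d11:-→d12:-→d13:-→d14:-→d15:-→d16:-→d17:-→d18:-→d19:-→d20:-→d21:-→d22:-→d23:H3 -> H3
  lookup 135.109.178.7: bits 10000111011011011011001 walk d0:H2→d1:-→d2:-→d3:-→d4:-→d5:-→d6:-→d7:-→d8:-→d9:-→d10:-→d11:-→d12:-→d13:-→d14:-→d15:-→d16:-→d17:-→d18:-→d19:-→d20:-→d21:-→d22:-→d23:H3 -> H3
  + 141.34.48.0/20 (H5) depth=20
  lookup 206.171.137.247: bits 11 walk d0:H2→d1:-→d2:- -> H2
  lookup 250.0.0.1: bits 111110100 walk d0:H2→d1:-→d2:-→d3:-→d4:-→d5:-→d6:-→d7:-→d8:H5→d9:- -> H5
  + 141.34.48.0/20 (H1) depth=20
  + 146.252.3.56/32 (H5) depth=32
  - 0.0.0.0/0 clear@0
  lookup 100.54.28.233: bits ε walk d0:- -> no-route

== LOOKUPS ==
["H4","H4","no-route","H1","H1","H0","H2","H1","H0","H3","H3","H3","H2","H5","no-route"]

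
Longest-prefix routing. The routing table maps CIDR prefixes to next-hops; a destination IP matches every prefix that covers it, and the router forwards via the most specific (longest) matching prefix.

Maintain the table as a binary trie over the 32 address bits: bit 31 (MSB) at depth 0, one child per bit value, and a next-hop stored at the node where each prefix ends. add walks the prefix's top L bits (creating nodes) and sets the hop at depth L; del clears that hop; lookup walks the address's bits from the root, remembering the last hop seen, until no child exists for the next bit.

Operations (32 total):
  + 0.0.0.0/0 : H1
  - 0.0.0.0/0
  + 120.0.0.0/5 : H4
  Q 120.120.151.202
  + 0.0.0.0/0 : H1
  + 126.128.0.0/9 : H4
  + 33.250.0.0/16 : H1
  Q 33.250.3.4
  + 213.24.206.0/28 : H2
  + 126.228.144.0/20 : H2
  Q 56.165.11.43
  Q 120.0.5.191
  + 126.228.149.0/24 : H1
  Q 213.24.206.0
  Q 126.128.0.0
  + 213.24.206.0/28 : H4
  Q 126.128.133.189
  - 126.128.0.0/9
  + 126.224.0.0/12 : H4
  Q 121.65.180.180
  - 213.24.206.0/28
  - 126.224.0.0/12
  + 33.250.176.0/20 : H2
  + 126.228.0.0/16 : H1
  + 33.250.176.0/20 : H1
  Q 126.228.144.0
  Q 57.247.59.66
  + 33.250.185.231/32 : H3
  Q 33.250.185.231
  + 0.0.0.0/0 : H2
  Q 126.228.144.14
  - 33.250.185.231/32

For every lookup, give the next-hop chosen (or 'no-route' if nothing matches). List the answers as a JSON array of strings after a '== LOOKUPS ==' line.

Trace:
  add 0.0.0.0/0 -> H1 at depth 0
  del 0.0.0.0/0 (clear depth 0)
  add 120.0.0.0/5 -> H4 at depth 5
  Q 120.120.151.202: descend 01111 ; hops seen [H4] ; pick H4
  add 0.0.0.0/0 -> H1 at depth 0
  add 126.128.0.0/9 -> H4 at depth 9
  add 33.250.0.0/16 -> H1 at depth 16
  Q 33.250.3.4: descend 0010000111111010 ; hops seen [H1,H1] ; pick H1
  add 213.24.206.0/28 -> H2 at depth 28
  add 126.228.144.0/20 -> H2 at depth 20
  Q 56.165.11.43: descend 001 ; hops seen [H1] ; pick H1
  Q 120.0.5.191: descend 01111 ; hops seen [H1,H4] ; pick H4
  add 126.228.149.0/24 -> H1 at depth 24
  Q 213.24.206.0: descend 1101010100011000110011100000 ; hops seen [H1,H2] ; pick H2
  Q 126.128.0.0: descend 011111101 ; hops seen [H1,H4,H4] ; pick H4
  add 213.24.206.0/28 -> H4 at depth 28
  Q 126.128.133.189: descend 011111101 ; hops seen [H1,H4,H4] ; pick H4
  del 126.128.0.0/9 (clear depth 9)
  add 126.224.0.0/12 -> H4 at depth 12
  Q 121.65.180.180: descend 01111 ; hops seen [H1,H4] ; pick H4
  del 213.24.206.0/28 (clear depth 28)
  del 126.224.0.0/12 (clear depth 12)
  add 33.250.176.0/20 -> H2 at depth 20
  add 126.228.0.0/16 -> H1 at depth 16
  add 33.250.176.0/20 -> H1 at depth 20
  Q 126.228.144.0: descend 011111101110010010010 ; hops seen [H1,H4,H1,H2] ; pick H2
  Q 57.247.59.66: descend 001 ; hops seen [H1] ; pick H1
  add 33.250.185.231/32 -> H3 at depth 32
  Q 33.250.185.231: descend 00100001111110101011100111100111 ; hops seen [H1,H1,H1,H3] ; pick H3
  add 0.0.0.0/0 -> H2 at depth 0
  Q 126.228.144.14: descend 011111101110010010010 ; hops seen [H2,H4,H1,H2] ; pick H2
  del 33.250.185.231/32 (clear depth 32)

== LOOKUPS ==
["H4","H1","H1","H4","H2","H4","H4","H4","H2","H1","H3","H2"]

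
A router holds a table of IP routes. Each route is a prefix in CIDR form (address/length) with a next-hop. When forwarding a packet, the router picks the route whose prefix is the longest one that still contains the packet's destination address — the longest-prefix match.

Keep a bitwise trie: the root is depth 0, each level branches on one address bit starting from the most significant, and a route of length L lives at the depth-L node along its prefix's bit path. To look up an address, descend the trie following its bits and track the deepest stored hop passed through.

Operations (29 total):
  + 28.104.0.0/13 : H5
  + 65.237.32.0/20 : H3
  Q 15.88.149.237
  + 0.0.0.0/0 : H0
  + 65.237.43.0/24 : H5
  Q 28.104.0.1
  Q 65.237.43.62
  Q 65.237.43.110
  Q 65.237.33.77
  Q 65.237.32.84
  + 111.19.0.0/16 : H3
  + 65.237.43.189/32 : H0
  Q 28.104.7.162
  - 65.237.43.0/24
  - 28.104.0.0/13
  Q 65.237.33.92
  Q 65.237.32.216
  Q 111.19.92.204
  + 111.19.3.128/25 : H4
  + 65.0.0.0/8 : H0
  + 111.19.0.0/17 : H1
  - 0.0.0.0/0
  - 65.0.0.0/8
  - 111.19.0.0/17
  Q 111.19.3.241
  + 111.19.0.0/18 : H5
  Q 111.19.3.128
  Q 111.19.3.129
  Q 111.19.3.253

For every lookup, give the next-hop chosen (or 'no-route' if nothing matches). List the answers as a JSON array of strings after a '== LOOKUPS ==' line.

Apply in order:
  add 28.104.0.0/13 -> H5 at depth 13
  add 65.237.32.0/20 -> H3 at depth 20
  lookup 15.88.149.237: bits 000 walk d0:-→d1:-→d2:-→d3:- -> no-route
  add 0.0.0.0/0 -> H0 at depth 0
  add 65.237.43.0/24 -> H5 at depth 24
  lookup 28.104.0.1: bits 0001110001101 walk d0:H0→d1:-→d2:-→d3:-→d4:-→d5:-→d6:-→d7:-→d8:-→d9:-→d10:-→d11:-→d12:-→d13:H5 -> H5
  lookup 65.237.43.62: bits 010000011110110100101011 walk d0:H0→d1:-→d2:-→d3:-→d4:-→d5:-→d6:-→d7:-→d8:-→d9:-→d10:-→d11:-→d12:-→d13:-→d14:-→d15:-→d16:-→d17:-→d18:-→d19:-→d20:H3→d21:-→d22:-→d23:-→d24:H5 -> H5
  lookup 65.237.43.110: bits 010000011110110100101011 walk d0:H0→d1:-→d2:-→d3:-→d4:-→d5:-→d6:-→d7:-→d8:-→d9:-→d10:-→d11:-→d12:-→d13:-→d14:-→d15:-→d16:-→d17:-→d18:-→d19:-→d20:H3→d21:-→d22:-→d23:-→d24:H5 -> H5
  lookup 65.237.33.77: bits 01000001111011010010 walk d0:H0→d1:-→d2:-→d3:-→d4:-→d5:-→d6:-→d7:-→d8:-→d9:-→d10:-→d11:-→d12:-→d13:-→d14:-→d15:-→d16:-→d17:-→d18:-→d19:-→d20:H3 -> H3
  lookup 65.237.32.84: bits 01000001111011010010 walk d0:H0→d1:-→d2:-→d3:-→d4:-→d5:-→d6:-→d7:-→d8:-→d9:-→d10:-→d11:-→d12:-→d13:-→d14:-→d15:-→d16:-→d17:-→d18:-→d19:-→d20:H3 -> H3
  add 111.19.0.0/16 -> H3 at depth 16
  add 65.237.43.189/32 -> H0 at depth 32
  lookup 28.104.7.162: bits 0001110001101 walk d0:H0→d1:-→d2:-→d3:-→d4:-→d5:-→d6:-→d7:-→d8:-→d9:-→d10:-→d11:-→d12:-→d13:H5 -> H5
  del 65.237.43.0/24 (clear depth 24)
  del 28.104.0.0/13 (clear depth 13)
  lookup 65.237.33.92: bits 01000001111011010010 walk d0:H0→d1:-→d2:-→d3:-→d4:-→d5:-→d6:-→d7:-→d8:-→d9:-→d10:-→d11:-→d12:-→d13:-→d14:-→d15:-→d16:-→d17:-→d18:-→d19:-→d20:H3 -> H3
  lookup 65.237.32.216: bits 01000001111011010010 walk d0:H0→d1:-→d2:-→d3:-→d4:-→d5:-→d6:-→d7:-→d8:-→d9:-→d10:-→d11:-→d12:-→d13:-→d14:-→d15:-→d16:-→d17:-→d18:-→d19:-→d20:H3 -> H3
  lookup 111.19.92.204: bits 0110111100010011 walk d0:H0→d1:-→d2:-→d3:-→d4:-→d5:-→d6:-→d7:-→d8:-→d9:-→d10:-→d11:-→d12:-→d13:-→d14:-→d15:-→d16:H3 -> H3
  add 111.19.3.128/25 -> H4 at depth 25
  add 65.0.0.0/8 -> H0 at depth 8
  add 111.19.0.0/17 -> H1 at depth 17
  del 0.0.0.0/0 (clear depth 0)
  del 65.0.0.0/8 (clear depth 8)
  del 111.19.0.0/17 (clear depth 17)
  lookup 111.19.3.241: bits 0110111100010011000000111 walk d0:-→d1:-→d2:-→d3:-→d4:-→d5:-→d6:-→d7:-→d8:-→d9:-→d10:-→d11:-→d12:-→d13:-→d14:-→d15:-→d16:H3→d17:-→d18:-→d19:-→d20:-→d21:-→d22:-→d23:-→d24:-→d25:H4 -> H4
  add 111.19.0.0/18 -> H5 at depth 18
  lookup 111.19.3.128: bits 0110111100010011000000111 walk d0:-→d1:-→d2:-→d3:-→d4:-→d5:-→d6:-→d7:-→d8:-→d9:-→d10:-→d11:-→d12:-→d13:-→d14:-→d15:-→d16:H3→d17:-→d18:H5→d19:-→d20:-→d21:-→d22:-→d23:-→d24:-→d25:H4 -> H4
  lookup 111.19.3.129: bits 0110111100010011000000111 walk d0:-→d1:-→d2:-→d3:-→d4:-→d5:-→d6:-→d7:-→d8:-→d9:-→d10:-→d11:-→d12:-→d13:-→d14:-→d15:-→d16:H3→d17:-→d18:H5→d19:-→d20:-→d21:-→d22:-→d23:-→d24:-→d25:H4 -> H4
  lookup 111.19.3.253: bits 0110111100010011000000111 walk d0:-→d1:-→d2:-→d3:-→d4:-→d5:-→d6:-→d7:-→d8:-→d9:-→d10:-→d11:-→d12:-→d13:-→d14:-→d15:-→d16:H3→d17:-→d18:H5→d19:-→d20:-→d21:-→d22:-→d23:-→d24:-→d25:H4 -> H4

== LOOKUPS ==
["no-route","H5","H5","H5","H3","H3","H5","H3","H3","H3","H4","H4","H4","H4"]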